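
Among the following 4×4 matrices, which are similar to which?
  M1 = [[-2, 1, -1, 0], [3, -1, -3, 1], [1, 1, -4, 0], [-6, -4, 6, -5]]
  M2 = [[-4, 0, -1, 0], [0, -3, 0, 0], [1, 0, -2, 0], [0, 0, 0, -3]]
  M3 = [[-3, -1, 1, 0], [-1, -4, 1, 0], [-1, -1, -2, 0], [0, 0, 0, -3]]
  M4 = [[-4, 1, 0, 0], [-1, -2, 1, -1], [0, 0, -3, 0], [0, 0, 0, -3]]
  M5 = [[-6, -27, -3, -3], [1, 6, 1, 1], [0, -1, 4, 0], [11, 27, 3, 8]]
3 classes: {M1, M3, M4}, {M2}, {M5}

Characteristic polynomials: χ_{M1} = (x + 3)^4, χ_{M2} = (x + 3)^4, χ_{M3} = (x + 3)^4, χ_{M4} = (x + 3)^4, χ_{M5} = (x - 5)^3(x + 3).

{M1, M3, M4}: invariant factors x + 3, (x + 3)^3.

{M2}: invariant factors x + 3, x + 3, (x + 3)^2.

{M5}: invariant factors (x - 5)^3(x + 3).

Matrices are similar if and only if their invariant-factor lists agree; the partition into similarity classes is {M1, M3, M4}, {M2}, {M5}.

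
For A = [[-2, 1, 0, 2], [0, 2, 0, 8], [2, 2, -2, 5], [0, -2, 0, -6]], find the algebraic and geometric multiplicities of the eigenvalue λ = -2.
algebraic multiplicity 4, geometric multiplicity 2

The characteristic polynomial is (x + 2)^4, so the factor x + 2 appears with exponent 4: the algebraic multiplicity is 4.

rank(A + 2I) = 2, so the eigenspace has dimension 4 - 2 = 2: the geometric multiplicity is 2.

Since 2 < 4, A is not diagonalizable.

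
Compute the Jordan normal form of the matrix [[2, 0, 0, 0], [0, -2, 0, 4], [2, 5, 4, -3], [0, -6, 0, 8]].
The characteristic polynomial is det(xI - A) = (x - 4)^2(x - 2)^2, so the eigenvalues are 2 (algebraic multiplicity 2), 4 (algebraic multiplicity 2).

For λ = 2: rank(A - 2I) = 2. The eigenspace has dimension 4 - 2 = 2, so there are 2 Jordan blocks; the rank sequence gives block sizes [1, 1].

For λ = 4: rank(A - 4I) = 3, rank((A - 4I)^2) = 2. The eigenspace has dimension 4 - 3 = 1, so there is 1 Jordan block; the rank sequence gives block sizes [2].

Assembling the blocks gives the Jordan form J above.

J = [[2, 0, 0, 0], [0, 2, 0, 0], [0, 0, 4, 1], [0, 0, 0, 4]]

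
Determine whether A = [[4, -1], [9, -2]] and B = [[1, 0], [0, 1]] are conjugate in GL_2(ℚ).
No.

Both have characteristic polynomial (x - 1)^2, but the minimal polynomial of A is (x - 1)^2 while the minimal polynomial of B is x - 1. The minimal polynomial is a similarity invariant, so A and B are not similar.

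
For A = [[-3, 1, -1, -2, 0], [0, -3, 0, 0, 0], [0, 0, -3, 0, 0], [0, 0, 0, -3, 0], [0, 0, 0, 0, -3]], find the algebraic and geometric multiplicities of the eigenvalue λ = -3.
The characteristic polynomial is (x + 3)^5, so the factor x + 3 appears with exponent 5: the algebraic multiplicity is 5.

rank(A + 3I) = 1, so the eigenspace has dimension 5 - 1 = 4: the geometric multiplicity is 4.

Since 4 < 5, A is not diagonalizable.

algebraic multiplicity 5, geometric multiplicity 4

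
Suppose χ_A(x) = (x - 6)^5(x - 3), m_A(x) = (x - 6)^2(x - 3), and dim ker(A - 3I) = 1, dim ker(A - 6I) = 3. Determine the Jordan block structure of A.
λ = 3: algebraic multiplicity 1 (exponent in χ_A), largest block size 1 (exponent in m_A), 1 block (geometric multiplicity). This forces block sizes [1].
λ = 6: algebraic multiplicity 5 (exponent in χ_A), largest block size 2 (exponent in m_A), 3 blocks (geometric multiplicity). These force block sizes [2, 2, 1].

Jordan blocks: (3, 1), (6, 2), (6, 2), (6, 1)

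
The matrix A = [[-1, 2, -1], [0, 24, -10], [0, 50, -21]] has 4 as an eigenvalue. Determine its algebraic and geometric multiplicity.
algebraic multiplicity 1, geometric multiplicity 1

The characteristic polynomial is (x - 4)(x + 1)^2, so the factor x - 4 appears with exponent 1: the algebraic multiplicity is 1.

rank(A - 4I) = 2, so the eigenspace has dimension 3 - 2 = 1: the geometric multiplicity is 1.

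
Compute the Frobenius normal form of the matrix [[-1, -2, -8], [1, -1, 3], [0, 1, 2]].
The invariant factors of A (the non-unit diagonal entries of the Smith normal form of xI - A over ℚ[x]) are x^3 - 4x - 1, each dividing the next. The characteristic polynomial is their product, x^3 - 4x - 1.

The rational canonical form is the block-diagonal matrix of companion matrices C(f_i):
R = [[0, 0, 1], [1, 0, 4], [0, 1, 0]].

Note the characteristic polynomial does not split into linear factors over ℚ, so A has no Jordan form over ℚ; the rational canonical form exists over any field.

R = [[0, 0, 1], [1, 0, 4], [0, 1, 0]]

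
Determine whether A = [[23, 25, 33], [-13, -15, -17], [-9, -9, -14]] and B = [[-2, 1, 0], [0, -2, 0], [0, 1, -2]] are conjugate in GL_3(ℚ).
Both have characteristic polynomial (x + 2)^3, but the minimal polynomial of A is (x + 2)^3 while the minimal polynomial of B is (x + 2)^2. The minimal polynomial is a similarity invariant, so A and B are not similar.

No.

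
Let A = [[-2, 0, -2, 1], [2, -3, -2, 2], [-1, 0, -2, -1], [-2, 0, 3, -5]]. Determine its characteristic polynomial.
χ_A(x) = (x + 3)^4

xI - A = [[x + 2, 0, 2, -1], [-2, x + 3, 2, -2], [1, 0, x + 2, 1], [2, 0, -3, x + 5]].

Expanding det(xI - A) along the first row:
det(xI - A) = + (x + 2)·det([[x + 3, 2, -2], [0, x + 2, 1], [0, -3, x + 5]]) - (0)·det([[-2, 2, -2], [1, x + 2, 1], [2, -3, x + 5]]) + (2)·det([[-2, x + 3, -2], [1, 0, 1], [2, 0, x + 5]]) - (-1)·det([[-2, x + 3, 2], [1, 0, x + 2], [2, 0, -3]]).

Evaluating gives χ_A(x) = x^4 + 12x^3 + 54x^2 + 108x + 81 = (x + 3)^4.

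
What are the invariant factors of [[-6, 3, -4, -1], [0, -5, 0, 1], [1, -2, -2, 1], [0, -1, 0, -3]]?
The Jordan structure of A has elementary divisors (x + 4)^2, (x + 4)^2. Arranging the block sizes at each eigenvalue in decreasing order and taking row products gives the invariant factors.

Invariant factors (smallest first, each dividing the next): (x + 4)^2, (x + 4)^2.

Check: the last factor (x + 4)^2 is the minimal polynomial, and the product (x + 4)^4 is the characteristic polynomial.

(x + 4)^2, (x + 4)^2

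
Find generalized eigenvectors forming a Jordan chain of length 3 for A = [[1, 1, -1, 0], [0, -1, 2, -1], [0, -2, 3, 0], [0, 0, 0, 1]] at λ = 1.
v_1 = [[0, 1, 1, -1]]^T, v_2 = [[0, 1, 0, 0]]^T, v_3 = [[1, -2, -2, 0]]^T

We seek v_1 ∈ ker((A - I)^3) \ ker((A - I)^2), then set v_{i+1} = (A - I) v_i.

One such chain is v_1 = [[0, 1, 1, -1]]^T, v_2 = [[0, 1, 0, 0]]^T, v_3 = [[1, -2, -2, 0]]^T. Check: (A - I) v_3 = [[0, 0, 0, 0]]^T = 0.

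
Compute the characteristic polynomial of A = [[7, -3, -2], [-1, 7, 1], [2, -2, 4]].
χ_A(x) = (x - 6)^3

xI - A = [[x - 7, 3, 2], [1, x - 7, -1], [-2, 2, x - 4]].

Expanding det(xI - A) along the first row:
det(xI - A) = + (x - 7)·det([[x - 7, -1], [2, x - 4]]) - (3)·det([[1, -1], [-2, x - 4]]) + (2)·det([[1, x - 7], [-2, 2]]).

Evaluating gives χ_A(x) = x^3 - 18x^2 + 108x - 216 = (x - 6)^3.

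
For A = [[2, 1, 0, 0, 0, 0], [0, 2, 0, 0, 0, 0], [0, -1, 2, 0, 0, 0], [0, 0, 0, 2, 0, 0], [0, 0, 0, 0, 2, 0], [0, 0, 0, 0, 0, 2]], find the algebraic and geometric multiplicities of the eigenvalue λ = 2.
algebraic multiplicity 6, geometric multiplicity 5

The characteristic polynomial is (x - 2)^6, so the factor x - 2 appears with exponent 6: the algebraic multiplicity is 6.

rank(A - 2I) = 1, so the eigenspace has dimension 6 - 1 = 5: the geometric multiplicity is 5.

Since 5 < 6, A is not diagonalizable.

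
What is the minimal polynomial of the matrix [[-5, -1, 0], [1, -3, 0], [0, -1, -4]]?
The characteristic polynomial factors as (x + 4)^3. The minimal polynomial is ∏(x - λ)^{k_λ} where k_λ is the size of the largest Jordan block at λ.

For λ = -4: rank(A + 4I) = 2, and the largest Jordan block has size 3 (the smallest k with rank((A + 4I)^k) = rank((A + 4I)^(k+1))).

So m_A(x) = (x + 4)^3.

m_A(x) = (x + 4)^3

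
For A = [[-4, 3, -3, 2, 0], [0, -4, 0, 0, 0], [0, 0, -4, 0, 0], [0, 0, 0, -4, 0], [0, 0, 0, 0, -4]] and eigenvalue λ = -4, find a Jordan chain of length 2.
v_1 = [[0, 1, 0, -1, 0]]^T, v_2 = [[1, 0, 0, 0, 0]]^T

We seek v_1 ∈ ker((A + 4I)^2) \ ker(A + 4I), then set v_{i+1} = (A + 4I) v_i.

One such chain is v_1 = [[0, 1, 0, -1, 0]]^T, v_2 = [[1, 0, 0, 0, 0]]^T. Check: (A + 4I) v_2 = [[0, 0, 0, 0, 0]]^T = 0.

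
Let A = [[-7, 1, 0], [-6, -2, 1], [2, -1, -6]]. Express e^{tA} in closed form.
e^{tA} = [[(-t^2 - 2*t + 1)*e^{-5*t}, t*(t + 2)*e^{-5*t}/2, t^2*e^{-5*t}/2], [2*t*(-t - 3)*e^{-5*t}, (t^2 + 3*t + 1)*e^{-5*t}, t*(t + 1)*e^{-5*t}], [2*t*e^{-5*t}, -t*e^{-5*t}, (1 - t)*e^{-5*t}]]

A has Jordan form J = [[-5, 1, 0], [0, -5, 1], [0, 0, -5]] with A = PJP^{-1}, so e^{tA} = P e^{tJ} P^{-1}.

For a Jordan block J_k(λ), e^{tJ_k(λ)} = e^{λt} · (I + tN + t^2 N^2/2! + ... + t^{k-1} N^{k-1}/(k-1)!) where N is the nilpotent superdiagonal part.

Assembling the blocks and conjugating back gives the entries of e^{tA} as shown above.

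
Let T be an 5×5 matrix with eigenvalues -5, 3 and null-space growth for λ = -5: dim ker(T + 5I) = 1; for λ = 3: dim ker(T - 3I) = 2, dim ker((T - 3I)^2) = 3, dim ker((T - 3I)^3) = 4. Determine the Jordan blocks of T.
λ = -5: successive nullity increments [1] count blocks of size ≥ k; block sizes are [1].
λ = 3: successive nullity increments [2, 1, 1] count blocks of size ≥ k; block sizes are [3, 1].

Jordan blocks: (-5, 1), (3, 3), (3, 1)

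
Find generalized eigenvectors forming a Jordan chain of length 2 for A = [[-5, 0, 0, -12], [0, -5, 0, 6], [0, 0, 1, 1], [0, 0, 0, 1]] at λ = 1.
v_1 = [[-2, 1, 0, 1]]^T, v_2 = [[0, 0, 1, 0]]^T

We seek v_1 ∈ ker((A - I)^2) \ ker(A - I), then set v_{i+1} = (A - I) v_i.

One such chain is v_1 = [[-2, 1, 0, 1]]^T, v_2 = [[0, 0, 1, 0]]^T. Check: (A - I) v_2 = [[0, 0, 0, 0]]^T = 0.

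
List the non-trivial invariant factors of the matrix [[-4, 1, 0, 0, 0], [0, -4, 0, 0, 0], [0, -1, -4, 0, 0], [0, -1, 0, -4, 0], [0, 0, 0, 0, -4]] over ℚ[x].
x + 4, x + 4, x + 4, (x + 4)^2

The Jordan structure of A has elementary divisors (x + 4)^2, (x + 4), (x + 4), (x + 4). Arranging the block sizes at each eigenvalue in decreasing order and taking row products gives the invariant factors.

Invariant factors (smallest first, each dividing the next): x + 4, x + 4, x + 4, (x + 4)^2.

Check: the last factor (x + 4)^2 is the minimal polynomial, and the product (x + 4)^5 is the characteristic polynomial.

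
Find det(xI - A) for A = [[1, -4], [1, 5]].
xI - A = [[x - 1, 4], [-1, x - 5]].

Expanding det(xI - A) along the first row:
det(xI - A) = + (x - 1)·det([[x - 5]]) - (4)·det([[-1]]).

Evaluating gives χ_A(x) = x^2 - 6x + 9 = (x - 3)^2.

χ_A(x) = (x - 3)^2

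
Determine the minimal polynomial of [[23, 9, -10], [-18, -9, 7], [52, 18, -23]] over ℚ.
m_A(x) = (x + 3)^3

The characteristic polynomial factors as (x + 3)^3. The minimal polynomial is ∏(x - λ)^{k_λ} where k_λ is the size of the largest Jordan block at λ.

For λ = -3: rank(A + 3I) = 2, and the largest Jordan block has size 3 (the smallest k with rank((A + 3I)^k) = rank((A + 3I)^(k+1))).

So m_A(x) = (x + 3)^3.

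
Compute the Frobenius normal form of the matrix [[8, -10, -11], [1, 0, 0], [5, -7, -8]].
The invariant factors of A (the non-unit diagonal entries of the Smith normal form of xI - A over ℚ[x]) are x^3 + x + 3, each dividing the next. The characteristic polynomial is their product, x^3 + x + 3.

The rational canonical form is the block-diagonal matrix of companion matrices C(f_i):
R = [[0, 0, -3], [1, 0, -1], [0, 1, 0]].

Note the characteristic polynomial does not split into linear factors over ℚ, so A has no Jordan form over ℚ; the rational canonical form exists over any field.

R = [[0, 0, -3], [1, 0, -1], [0, 1, 0]]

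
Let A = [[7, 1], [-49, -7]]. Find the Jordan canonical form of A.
J = [[0, 1], [0, 0]]

The characteristic polynomial is det(xI - A) = x^2, so the eigenvalues are 0 (algebraic multiplicity 2).

For λ = 0: rank(A) = 1, rank(A^2) = 0. The eigenspace has dimension 2 - 1 = 1, so there is 1 Jordan block; the rank sequence gives block sizes [2].

Assembling the blocks gives the Jordan form J above.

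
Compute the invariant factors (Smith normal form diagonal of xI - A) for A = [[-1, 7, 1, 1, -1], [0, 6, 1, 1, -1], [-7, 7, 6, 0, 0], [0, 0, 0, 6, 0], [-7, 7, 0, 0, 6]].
x - 6, x - 6, (x - 6)^2(x + 1)

The Jordan structure of A has elementary divisors (x + 1), (x - 6)^2, (x - 6), (x - 6). Arranging the block sizes at each eigenvalue in decreasing order and taking row products gives the invariant factors.

Invariant factors (smallest first, each dividing the next): x - 6, x - 6, (x - 6)^2(x + 1).

Check: the last factor (x - 6)^2(x + 1) is the minimal polynomial, and the product (x - 6)^4(x + 1) is the characteristic polynomial.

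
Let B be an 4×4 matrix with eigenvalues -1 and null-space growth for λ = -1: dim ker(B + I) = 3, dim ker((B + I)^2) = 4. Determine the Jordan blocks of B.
λ = -1: successive nullity increments [3, 1] count blocks of size ≥ k; block sizes are [2, 1, 1].

Jordan blocks: (-1, 2), (-1, 1), (-1, 1)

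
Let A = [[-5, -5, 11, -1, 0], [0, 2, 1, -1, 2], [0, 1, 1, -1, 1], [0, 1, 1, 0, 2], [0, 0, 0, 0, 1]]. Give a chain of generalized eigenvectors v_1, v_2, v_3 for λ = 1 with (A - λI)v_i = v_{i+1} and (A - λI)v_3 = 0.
We seek v_1 ∈ ker((A - I)^3) \ ker((A - I)^2), then set v_{i+1} = (A - I) v_i.

One such chain is v_1 = [[0, 0, 0, 0, 1]]^T, v_2 = [[0, 2, 1, 2, 0]]^T, v_3 = [[-1, 1, 0, 1, 0]]^T. Check: (A - I) v_3 = [[0, 0, 0, 0, 0]]^T = 0.

v_1 = [[0, 0, 0, 0, 1]]^T, v_2 = [[0, 2, 1, 2, 0]]^T, v_3 = [[-1, 1, 0, 1, 0]]^T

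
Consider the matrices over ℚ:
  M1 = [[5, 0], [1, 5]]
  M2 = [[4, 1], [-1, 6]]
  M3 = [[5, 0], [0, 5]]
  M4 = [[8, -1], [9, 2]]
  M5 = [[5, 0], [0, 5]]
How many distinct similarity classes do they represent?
Characteristic polynomials: χ_{M1} = (x - 5)^2, χ_{M2} = (x - 5)^2, χ_{M3} = (x - 5)^2, χ_{M4} = (x - 5)^2, χ_{M5} = (x - 5)^2.

{M1, M2, M4}: invariant factors (x - 5)^2.

{M3, M5}: invariant factors x - 5, x - 5.

Matrices are similar if and only if their invariant-factor lists agree; the partition into similarity classes is {M1, M2, M4}, {M3, M5}.

2 classes: {M1, M2, M4}, {M3, M5}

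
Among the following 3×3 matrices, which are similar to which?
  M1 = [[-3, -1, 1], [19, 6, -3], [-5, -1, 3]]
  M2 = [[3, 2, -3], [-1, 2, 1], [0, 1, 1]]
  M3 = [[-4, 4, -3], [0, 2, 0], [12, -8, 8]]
Characteristic polynomials: χ_{M1} = (x - 2)^3, χ_{M2} = (x - 2)^3, χ_{M3} = (x - 2)^3.

{M1, M2}: invariant factors (x - 2)^3.

{M3}: invariant factors x - 2, (x - 2)^2.

Matrices are similar if and only if their invariant-factor lists agree; the partition into similarity classes is {M1, M2}, {M3}.

2 classes: {M1, M2}, {M3}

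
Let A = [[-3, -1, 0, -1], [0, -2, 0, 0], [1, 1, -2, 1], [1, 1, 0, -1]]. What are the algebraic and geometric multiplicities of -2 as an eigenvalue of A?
The characteristic polynomial is (x + 2)^4, so the factor x + 2 appears with exponent 4: the algebraic multiplicity is 4.

rank(A + 2I) = 1, so the eigenspace has dimension 4 - 1 = 3: the geometric multiplicity is 3.

Since 3 < 4, A is not diagonalizable.

algebraic multiplicity 4, geometric multiplicity 3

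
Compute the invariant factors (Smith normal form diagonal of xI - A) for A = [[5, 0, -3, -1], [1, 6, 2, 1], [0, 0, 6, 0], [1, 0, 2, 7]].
x - 6, (x - 6)^3

The Jordan structure of A has elementary divisors (x - 6)^3, (x - 6). Arranging the block sizes at each eigenvalue in decreasing order and taking row products gives the invariant factors.

Invariant factors (smallest first, each dividing the next): x - 6, (x - 6)^3.

Check: the last factor (x - 6)^3 is the minimal polynomial, and the product (x - 6)^4 is the characteristic polynomial.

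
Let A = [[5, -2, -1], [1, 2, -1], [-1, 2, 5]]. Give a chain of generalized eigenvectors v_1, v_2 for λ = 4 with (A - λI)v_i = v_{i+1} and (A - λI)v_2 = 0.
v_1 = [[2, 0, 1]]^T, v_2 = [[1, 1, -1]]^T

We seek v_1 ∈ ker((A - 4I)^2) \ ker(A - 4I), then set v_{i+1} = (A - 4I) v_i.

One such chain is v_1 = [[2, 0, 1]]^T, v_2 = [[1, 1, -1]]^T. Check: (A - 4I) v_2 = [[0, 0, 0]]^T = 0.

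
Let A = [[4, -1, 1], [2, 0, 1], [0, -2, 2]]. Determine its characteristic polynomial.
xI - A = [[x - 4, 1, -1], [-2, x, -1], [0, 2, x - 2]].

Expanding det(xI - A) along the first row:
det(xI - A) = + (x - 4)·det([[x, -1], [2, x - 2]]) - (1)·det([[-2, -1], [0, x - 2]]) + (-1)·det([[-2, x], [0, 2]]).

Evaluating gives χ_A(x) = x^3 - 6x^2 + 12x - 8 = (x - 2)^3.

χ_A(x) = (x - 2)^3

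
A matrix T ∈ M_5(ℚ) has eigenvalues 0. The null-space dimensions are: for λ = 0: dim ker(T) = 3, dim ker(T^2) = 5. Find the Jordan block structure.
λ = 0: successive nullity increments [3, 2] count blocks of size ≥ k; block sizes are [2, 2, 1].

Jordan blocks: (0, 2), (0, 2), (0, 1)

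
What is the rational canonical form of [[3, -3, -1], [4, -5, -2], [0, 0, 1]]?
R = [[1, 0, 0], [0, 0, 3], [0, 1, -2]]

The invariant factors of A (the non-unit diagonal entries of the Smith normal form of xI - A over ℚ[x]) are x - 1, (x - 1)(x + 3), each dividing the next. The characteristic polynomial is their product, (x - 1)^2(x + 3).

The rational canonical form is the block-diagonal matrix of companion matrices C(f_i):
R = [[1, 0, 0], [0, 0, 3], [0, 1, -2]].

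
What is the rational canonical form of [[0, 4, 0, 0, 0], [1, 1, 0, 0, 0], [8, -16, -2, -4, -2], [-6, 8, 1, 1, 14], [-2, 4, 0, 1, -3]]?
R = [[0, 4, 0, 0, 0], [1, 1, 0, 0, 0], [0, 0, 0, 0, 20], [0, 0, 1, 0, 9], [0, 0, 0, 1, -4]]

The invariant factors of A (the non-unit diagonal entries of the Smith normal form of xI - A over ℚ[x]) are x^2 - x - 4, (x + 5)(x^2 - x - 4), each dividing the next. The characteristic polynomial is their product, (x + 5)(x^2 - x - 4)^2.

The rational canonical form is the block-diagonal matrix of companion matrices C(f_i):
R = [[0, 4, 0, 0, 0], [1, 1, 0, 0, 0], [0, 0, 0, 0, 20], [0, 0, 1, 0, 9], [0, 0, 0, 1, -4]].

Note the characteristic polynomial does not split into linear factors over ℚ, so A has no Jordan form over ℚ; the rational canonical form exists over any field.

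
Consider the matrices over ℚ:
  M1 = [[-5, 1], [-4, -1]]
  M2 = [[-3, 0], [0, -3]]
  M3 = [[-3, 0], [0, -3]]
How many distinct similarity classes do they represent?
Characteristic polynomials: χ_{M1} = (x + 3)^2, χ_{M2} = (x + 3)^2, χ_{M3} = (x + 3)^2.

{M1}: invariant factors (x + 3)^2.

{M2, M3}: invariant factors x + 3, x + 3.

Matrices are similar if and only if their invariant-factor lists agree; the partition into similarity classes is {M1}, {M2, M3}.

2 classes: {M1}, {M2, M3}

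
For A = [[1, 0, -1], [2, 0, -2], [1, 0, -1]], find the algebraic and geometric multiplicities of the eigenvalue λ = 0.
algebraic multiplicity 3, geometric multiplicity 2

The characteristic polynomial is x^3, so the factor x appears with exponent 3: the algebraic multiplicity is 3.

rank(A) = 1, so the eigenspace has dimension 3 - 1 = 2: the geometric multiplicity is 2.

Since 2 < 3, A is not diagonalizable.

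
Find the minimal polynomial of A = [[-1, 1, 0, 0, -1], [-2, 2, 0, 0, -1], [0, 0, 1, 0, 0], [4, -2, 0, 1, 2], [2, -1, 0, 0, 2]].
m_A(x) = (x - 1)^2

The characteristic polynomial factors as (x - 1)^5. The minimal polynomial is ∏(x - λ)^{k_λ} where k_λ is the size of the largest Jordan block at λ.

For λ = 1: rank(A - I) = 1, and the largest Jordan block has size 2 (the smallest k with rank((A - I)^k) = rank((A - I)^(k+1))).

So m_A(x) = (x - 1)^2.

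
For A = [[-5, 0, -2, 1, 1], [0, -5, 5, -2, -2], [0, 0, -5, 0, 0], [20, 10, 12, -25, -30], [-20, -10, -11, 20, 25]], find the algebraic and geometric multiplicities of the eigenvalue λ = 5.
The characteristic polynomial is (x - 5)(x + 5)^4, so the factor x - 5 appears with exponent 1: the algebraic multiplicity is 1.

rank(A - 5I) = 4, so the eigenspace has dimension 5 - 4 = 1: the geometric multiplicity is 1.

algebraic multiplicity 1, geometric multiplicity 1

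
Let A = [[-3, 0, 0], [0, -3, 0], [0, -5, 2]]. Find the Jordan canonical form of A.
The characteristic polynomial is det(xI - A) = (x - 2)(x + 3)^2, so the eigenvalues are -3 (algebraic multiplicity 2), 2 (algebraic multiplicity 1).

For λ = -3: rank(A + 3I) = 1. The eigenspace has dimension 3 - 1 = 2, so there are 2 Jordan blocks; the rank sequence gives block sizes [1, 1].

For λ = 2: algebraic multiplicity 1 gives one 1×1 block.

Assembling the blocks gives the Jordan form J above.

J = [[-3, 0, 0], [0, -3, 0], [0, 0, 2]]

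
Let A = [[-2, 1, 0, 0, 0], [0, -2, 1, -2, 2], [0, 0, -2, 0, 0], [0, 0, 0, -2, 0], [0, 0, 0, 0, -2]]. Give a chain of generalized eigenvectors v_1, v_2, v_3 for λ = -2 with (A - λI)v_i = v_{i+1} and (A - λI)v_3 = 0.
We seek v_1 ∈ ker((A + 2I)^3) \ ker((A + 2I)^2), then set v_{i+1} = (A + 2I) v_i.

One such chain is v_1 = [[7, 0, -3, -2, 0]]^T, v_2 = [[0, 1, 0, 0, 0]]^T, v_3 = [[1, 0, 0, 0, 0]]^T. Check: (A + 2I) v_3 = [[0, 0, 0, 0, 0]]^T = 0.

v_1 = [[7, 0, -3, -2, 0]]^T, v_2 = [[0, 1, 0, 0, 0]]^T, v_3 = [[1, 0, 0, 0, 0]]^T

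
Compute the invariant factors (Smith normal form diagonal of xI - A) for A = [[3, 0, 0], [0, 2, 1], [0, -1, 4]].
The Jordan structure of A has elementary divisors (x - 3)^2, (x - 3). Arranging the block sizes at each eigenvalue in decreasing order and taking row products gives the invariant factors.

Invariant factors (smallest first, each dividing the next): x - 3, (x - 3)^2.

Check: the last factor (x - 3)^2 is the minimal polynomial, and the product (x - 3)^3 is the characteristic polynomial.

x - 3, (x - 3)^2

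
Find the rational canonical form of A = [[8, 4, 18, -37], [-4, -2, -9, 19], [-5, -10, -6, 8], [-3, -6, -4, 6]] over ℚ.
The invariant factors of A (the non-unit diagonal entries of the Smith normal form of xI - A over ℚ[x]) are (x - 6)(x^3 - x - 2), each dividing the next. The characteristic polynomial is their product, (x - 6)(x^3 - x - 2).

The rational canonical form is the block-diagonal matrix of companion matrices C(f_i):
R = [[0, 0, 0, -12], [1, 0, 0, -4], [0, 1, 0, 1], [0, 0, 1, 6]].

Note the characteristic polynomial does not split into linear factors over ℚ, so A has no Jordan form over ℚ; the rational canonical form exists over any field.

R = [[0, 0, 0, -12], [1, 0, 0, -4], [0, 1, 0, 1], [0, 0, 1, 6]]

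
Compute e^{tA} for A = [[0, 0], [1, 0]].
e^{tA} = [[1, 0], [t, 1]]

A has Jordan form J = [[0, 1], [0, 0]] with A = PJP^{-1}, so e^{tA} = P e^{tJ} P^{-1}.

For a Jordan block J_k(λ), e^{tJ_k(λ)} = e^{λt} · (I + tN + t^2 N^2/2! + ... + t^{k-1} N^{k-1}/(k-1)!) where N is the nilpotent superdiagonal part.

Assembling the blocks and conjugating back gives the entries of e^{tA} as shown above.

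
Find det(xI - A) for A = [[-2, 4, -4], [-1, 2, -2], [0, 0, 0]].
xI - A = [[x + 2, -4, 4], [1, x - 2, 2], [0, 0, x]].

Expanding det(xI - A) along the first row:
det(xI - A) = + (x + 2)·det([[x - 2, 2], [0, x]]) - (-4)·det([[1, 2], [0, x]]) + (4)·det([[1, x - 2], [0, 0]]).

Evaluating gives χ_A(x) = x^3.

χ_A(x) = x^3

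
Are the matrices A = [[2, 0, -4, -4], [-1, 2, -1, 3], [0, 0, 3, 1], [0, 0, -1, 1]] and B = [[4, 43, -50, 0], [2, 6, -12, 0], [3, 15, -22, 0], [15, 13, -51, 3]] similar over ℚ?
No.

trace(A) = 8 but trace(B) = -9. The trace is a similarity invariant, so A and B are not similar.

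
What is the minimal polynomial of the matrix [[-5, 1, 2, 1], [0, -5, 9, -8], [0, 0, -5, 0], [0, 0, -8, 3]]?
The characteristic polynomial factors as (x - 3)(x + 5)^3. The minimal polynomial is ∏(x - λ)^{k_λ} where k_λ is the size of the largest Jordan block at λ.

For λ = -5: rank(A + 5I) = 3, and the largest Jordan block has size 3 (the smallest k with rank((A + 5I)^k) = rank((A + 5I)^(k+1))).
For λ = 3: rank(A - 3I) = 3, and the largest Jordan block has size 1 (the smallest k with rank((A - 3I)^k) = rank((A - 3I)^(k+1))).

So m_A(x) = (x - 3)(x + 5)^3.

m_A(x) = (x - 3)(x + 5)^3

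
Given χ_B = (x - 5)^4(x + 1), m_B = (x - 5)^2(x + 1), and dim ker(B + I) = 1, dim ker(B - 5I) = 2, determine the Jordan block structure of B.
Jordan blocks: (-1, 1), (5, 2), (5, 2)

λ = -1: algebraic multiplicity 1 (exponent in χ_B), largest block size 1 (exponent in m_B), 1 block (geometric multiplicity). This forces block sizes [1].
λ = 5: algebraic multiplicity 4 (exponent in χ_B), largest block size 2 (exponent in m_B), 2 blocks (geometric multiplicity). These force block sizes [2, 2].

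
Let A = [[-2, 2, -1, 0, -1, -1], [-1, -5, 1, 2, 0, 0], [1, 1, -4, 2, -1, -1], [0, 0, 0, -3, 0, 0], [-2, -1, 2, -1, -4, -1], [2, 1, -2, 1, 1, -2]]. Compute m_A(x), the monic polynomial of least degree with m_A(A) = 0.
m_A(x) = (x + 3)^2(x + 4)^2

The characteristic polynomial factors as (x + 3)^4(x + 4)^2. The minimal polynomial is ∏(x - λ)^{k_λ} where k_λ is the size of the largest Jordan block at λ.

For λ = -4: rank(A + 4I) = 5, and the largest Jordan block has size 2 (the smallest k with rank((A + 4I)^k) = rank((A + 4I)^(k+1))).
For λ = -3: rank(A + 3I) = 4, and the largest Jordan block has size 2 (the smallest k with rank((A + 3I)^k) = rank((A + 3I)^(k+1))).

So m_A(x) = (x + 3)^2(x + 4)^2.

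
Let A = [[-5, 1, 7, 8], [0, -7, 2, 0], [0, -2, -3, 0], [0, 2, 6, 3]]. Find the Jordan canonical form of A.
J = [[-5, 1, 0, 0], [0, -5, 0, 0], [0, 0, -5, 0], [0, 0, 0, 3]]

The characteristic polynomial is det(xI - A) = (x - 3)(x + 5)^3, so the eigenvalues are -5 (algebraic multiplicity 3), 3 (algebraic multiplicity 1).

For λ = -5: rank(A + 5I) = 2, rank((A + 5I)^2) = 1. The eigenspace has dimension 4 - 2 = 2, so there are 2 Jordan blocks; the rank sequence gives block sizes [2, 1].

For λ = 3: algebraic multiplicity 1 gives one 1×1 block.

Assembling the blocks gives the Jordan form J above.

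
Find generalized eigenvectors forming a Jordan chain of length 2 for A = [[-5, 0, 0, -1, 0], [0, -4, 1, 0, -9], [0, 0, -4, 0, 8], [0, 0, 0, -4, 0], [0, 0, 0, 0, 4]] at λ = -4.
We seek v_1 ∈ ker((A + 4I)^2) \ ker(A + 4I), then set v_{i+1} = (A + 4I) v_i.

One such chain is v_1 = [[-1, -1, 1, 1, 0]]^T, v_2 = [[0, 1, 0, 0, 0]]^T. Check: (A + 4I) v_2 = [[0, 0, 0, 0, 0]]^T = 0.

v_1 = [[-1, -1, 1, 1, 0]]^T, v_2 = [[0, 1, 0, 0, 0]]^T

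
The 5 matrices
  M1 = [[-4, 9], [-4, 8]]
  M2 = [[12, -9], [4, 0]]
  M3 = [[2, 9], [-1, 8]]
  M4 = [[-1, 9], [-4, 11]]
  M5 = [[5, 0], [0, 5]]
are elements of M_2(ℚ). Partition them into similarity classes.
4 classes: {M1}, {M2}, {M3, M4}, {M5}

Characteristic polynomials: χ_{M1} = (x - 2)^2, χ_{M2} = (x - 6)^2, χ_{M3} = (x - 5)^2, χ_{M4} = (x - 5)^2, χ_{M5} = (x - 5)^2.

{M1}: invariant factors (x - 2)^2.

{M2}: invariant factors (x - 6)^2.

{M3, M4}: invariant factors (x - 5)^2.

{M5}: invariant factors x - 5, x - 5.

Matrices are similar if and only if their invariant-factor lists agree; the partition into similarity classes is {M1}, {M2}, {M3, M4}, {M5}.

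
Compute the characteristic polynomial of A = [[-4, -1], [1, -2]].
xI - A = [[x + 4, 1], [-1, x + 2]].

Expanding det(xI - A) along the first row:
det(xI - A) = + (x + 4)·det([[x + 2]]) - (1)·det([[-1]]).

Evaluating gives χ_A(x) = x^2 + 6x + 9 = (x + 3)^2.

χ_A(x) = (x + 3)^2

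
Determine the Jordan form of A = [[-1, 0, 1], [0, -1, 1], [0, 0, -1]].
The characteristic polynomial is det(xI - A) = (x + 1)^3, so the eigenvalues are -1 (algebraic multiplicity 3).

For λ = -1: rank(A + I) = 1, rank((A + I)^2) = 0. The eigenspace has dimension 3 - 1 = 2, so there are 2 Jordan blocks; the rank sequence gives block sizes [2, 1].

Assembling the blocks gives the Jordan form J above.

J = [[-1, 1, 0], [0, -1, 0], [0, 0, -1]]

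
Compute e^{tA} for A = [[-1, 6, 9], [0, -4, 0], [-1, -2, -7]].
A has Jordan form J = [[-4, 1, 0], [0, -4, 0], [0, 0, -4]] with A = PJP^{-1}, so e^{tA} = P e^{tJ} P^{-1}.

For a Jordan block J_k(λ), e^{tJ_k(λ)} = e^{λt} · (I + tN + t^2 N^2/2! + ... + t^{k-1} N^{k-1}/(k-1)!) where N is the nilpotent superdiagonal part.

Assembling the blocks and conjugating back gives the entries of e^{tA} as shown above.

e^{tA} = [[(3*t + 1)*e^{-4*t}, 6*t*e^{-4*t}, 9*t*e^{-4*t}], [0, e^{-4*t}, 0], [-t*e^{-4*t}, -2*t*e^{-4*t}, (1 - 3*t)*e^{-4*t}]]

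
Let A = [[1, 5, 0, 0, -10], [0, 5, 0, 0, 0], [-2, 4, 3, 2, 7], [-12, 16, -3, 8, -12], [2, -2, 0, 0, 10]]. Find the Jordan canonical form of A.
The characteristic polynomial is det(xI - A) = (x - 6)^2(x - 5)^3, so the eigenvalues are 5 (algebraic multiplicity 3), 6 (algebraic multiplicity 2).

For λ = 5: rank(A - 5I) = 3, rank((A - 5I)^2) = 2. The eigenspace has dimension 5 - 3 = 2, so there are 2 Jordan blocks; the rank sequence gives block sizes [2, 1].

For λ = 6: rank(A - 6I) = 4, rank((A - 6I)^2) = 3. The eigenspace has dimension 5 - 4 = 1, so there is 1 Jordan block; the rank sequence gives block sizes [2].

Assembling the blocks gives the Jordan form J above.

J = [[5, 1, 0, 0, 0], [0, 5, 0, 0, 0], [0, 0, 5, 0, 0], [0, 0, 0, 6, 1], [0, 0, 0, 0, 6]]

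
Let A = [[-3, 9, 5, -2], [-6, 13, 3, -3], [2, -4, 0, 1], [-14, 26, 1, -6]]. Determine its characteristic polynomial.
χ_A(x) = (x - 1)^4

xI - A = [[x + 3, -9, -5, 2], [6, x - 13, -3, 3], [-2, 4, x, -1], [14, -26, -1, x + 6]].

Expanding det(xI - A) along the first row:
det(xI - A) = + (x + 3)·det([[x - 13, -3, 3], [4, x, -1], [-26, -1, x + 6]]) - (-9)·det([[6, -3, 3], [-2, x, -1], [14, -1, x + 6]]) + (-5)·det([[6, x - 13, 3], [-2, 4, -1], [14, -26, x + 6]]) - (2)·det([[6, x - 13, -3], [-2, 4, x], [14, -26, -1]]).

Evaluating gives χ_A(x) = x^4 - 4x^3 + 6x^2 - 4x + 1 = (x - 1)^4.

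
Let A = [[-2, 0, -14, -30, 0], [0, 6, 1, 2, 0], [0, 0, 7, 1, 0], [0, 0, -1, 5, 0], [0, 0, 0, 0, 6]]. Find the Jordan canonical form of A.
The characteristic polynomial is det(xI - A) = (x - 6)^4(x + 2), so the eigenvalues are -2 (algebraic multiplicity 1), 6 (algebraic multiplicity 4).

For λ = -2: algebraic multiplicity 1 gives one 1×1 block.

For λ = 6: rank(A - 6I) = 3, rank((A - 6I)^2) = 2, rank((A - 6I)^3) = 1. The eigenspace has dimension 5 - 3 = 2, so there are 2 Jordan blocks; the rank sequence gives block sizes [3, 1].

Assembling the blocks gives the Jordan form J above.

J = [[-2, 0, 0, 0, 0], [0, 6, 1, 0, 0], [0, 0, 6, 1, 0], [0, 0, 0, 6, 0], [0, 0, 0, 0, 6]]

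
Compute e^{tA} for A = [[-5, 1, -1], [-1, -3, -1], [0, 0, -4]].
A has Jordan form J = [[-4, 1, 0], [0, -4, 0], [0, 0, -4]] with A = PJP^{-1}, so e^{tA} = P e^{tJ} P^{-1}.

For a Jordan block J_k(λ), e^{tJ_k(λ)} = e^{λt} · (I + tN + t^2 N^2/2! + ... + t^{k-1} N^{k-1}/(k-1)!) where N is the nilpotent superdiagonal part.

Assembling the blocks and conjugating back gives the entries of e^{tA} as shown above.

e^{tA} = [[(1 - t)*e^{-4*t}, t*e^{-4*t}, -t*e^{-4*t}], [-t*e^{-4*t}, (t + 1)*e^{-4*t}, -t*e^{-4*t}], [0, 0, e^{-4*t}]]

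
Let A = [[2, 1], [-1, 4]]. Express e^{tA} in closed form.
e^{tA} = [[(1 - t)*e^{3*t}, t*e^{3*t}], [-t*e^{3*t}, (t + 1)*e^{3*t}]]

A has Jordan form J = [[3, 1], [0, 3]] with A = PJP^{-1}, so e^{tA} = P e^{tJ} P^{-1}.

For a Jordan block J_k(λ), e^{tJ_k(λ)} = e^{λt} · (I + tN + t^2 N^2/2! + ... + t^{k-1} N^{k-1}/(k-1)!) where N is the nilpotent superdiagonal part.

Assembling the blocks and conjugating back gives the entries of e^{tA} as shown above.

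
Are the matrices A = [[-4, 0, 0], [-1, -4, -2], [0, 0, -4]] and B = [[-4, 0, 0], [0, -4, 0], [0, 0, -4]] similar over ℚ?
No.

Both have characteristic polynomial (x + 4)^3, but the minimal polynomial of A is (x + 4)^2 while the minimal polynomial of B is x + 4. The minimal polynomial is a similarity invariant, so A and B are not similar.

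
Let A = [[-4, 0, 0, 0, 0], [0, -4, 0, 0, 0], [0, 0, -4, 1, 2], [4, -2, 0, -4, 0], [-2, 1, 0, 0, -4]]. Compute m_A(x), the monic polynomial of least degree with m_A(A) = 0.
m_A(x) = (x + 4)^2

The characteristic polynomial factors as (x + 4)^5. The minimal polynomial is ∏(x - λ)^{k_λ} where k_λ is the size of the largest Jordan block at λ.

For λ = -4: rank(A + 4I) = 2, and the largest Jordan block has size 2 (the smallest k with rank((A + 4I)^k) = rank((A + 4I)^(k+1))).

So m_A(x) = (x + 4)^2.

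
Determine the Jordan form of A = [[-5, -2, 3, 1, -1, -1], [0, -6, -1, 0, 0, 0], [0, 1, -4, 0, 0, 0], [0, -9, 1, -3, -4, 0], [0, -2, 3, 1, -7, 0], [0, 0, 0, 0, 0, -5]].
J = [[-5, 1, 0, 0, 0, 0], [0, -5, 1, 0, 0, 0], [0, 0, -5, 0, 0, 0], [0, 0, 0, -5, 1, 0], [0, 0, 0, 0, -5, 0], [0, 0, 0, 0, 0, -5]]

The characteristic polynomial is det(xI - A) = (x + 5)^6, so the eigenvalues are -5 (algebraic multiplicity 6).

For λ = -5: rank(A + 5I) = 3, rank((A + 5I)^2) = 1, rank((A + 5I)^3) = 0. The eigenspace has dimension 6 - 3 = 3, so there are 3 Jordan blocks; the rank sequence gives block sizes [3, 2, 1].

Assembling the blocks gives the Jordan form J above.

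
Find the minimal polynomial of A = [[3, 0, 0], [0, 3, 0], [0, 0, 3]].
The characteristic polynomial factors as (x - 3)^3. The minimal polynomial is ∏(x - λ)^{k_λ} where k_λ is the size of the largest Jordan block at λ.

For λ = 3: rank(A - 3I) = 0, and the largest Jordan block has size 1 (the smallest k with rank((A - 3I)^k) = rank((A - 3I)^(k+1))).

So m_A(x) = x - 3.

m_A(x) = x - 3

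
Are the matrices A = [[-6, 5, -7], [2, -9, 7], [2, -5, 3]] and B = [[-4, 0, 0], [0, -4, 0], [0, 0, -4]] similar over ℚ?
No.

Both have characteristic polynomial (x + 4)^3, but the minimal polynomial of A is (x + 4)^2 while the minimal polynomial of B is x + 4. The minimal polynomial is a similarity invariant, so A and B are not similar.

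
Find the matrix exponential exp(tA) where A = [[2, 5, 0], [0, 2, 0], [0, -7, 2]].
A has Jordan form J = [[2, 1, 0], [0, 2, 0], [0, 0, 2]] with A = PJP^{-1}, so e^{tA} = P e^{tJ} P^{-1}.

For a Jordan block J_k(λ), e^{tJ_k(λ)} = e^{λt} · (I + tN + t^2 N^2/2! + ... + t^{k-1} N^{k-1}/(k-1)!) where N is the nilpotent superdiagonal part.

Assembling the blocks and conjugating back gives the entries of e^{tA} as shown above.

e^{tA} = [[e^{2*t}, 5*t*e^{2*t}, 0], [0, e^{2*t}, 0], [0, -7*t*e^{2*t}, e^{2*t}]]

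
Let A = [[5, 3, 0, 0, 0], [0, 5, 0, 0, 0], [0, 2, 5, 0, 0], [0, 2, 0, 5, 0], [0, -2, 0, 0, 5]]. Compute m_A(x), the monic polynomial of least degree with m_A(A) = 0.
The characteristic polynomial factors as (x - 5)^5. The minimal polynomial is ∏(x - λ)^{k_λ} where k_λ is the size of the largest Jordan block at λ.

For λ = 5: rank(A - 5I) = 1, and the largest Jordan block has size 2 (the smallest k with rank((A - 5I)^k) = rank((A - 5I)^(k+1))).

So m_A(x) = (x - 5)^2.

m_A(x) = (x - 5)^2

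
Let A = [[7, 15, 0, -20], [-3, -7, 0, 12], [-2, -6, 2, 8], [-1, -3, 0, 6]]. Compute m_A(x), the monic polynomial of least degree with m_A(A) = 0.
m_A(x) = (x - 2)^2

The characteristic polynomial factors as (x - 2)^4. The minimal polynomial is ∏(x - λ)^{k_λ} where k_λ is the size of the largest Jordan block at λ.

For λ = 2: rank(A - 2I) = 1, and the largest Jordan block has size 2 (the smallest k with rank((A - 2I)^k) = rank((A - 2I)^(k+1))).

So m_A(x) = (x - 2)^2.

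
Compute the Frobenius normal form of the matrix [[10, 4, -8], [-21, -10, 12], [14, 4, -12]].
R = [[-4, 0, 0], [0, 0, -16], [0, 1, -8]]

The invariant factors of A (the non-unit diagonal entries of the Smith normal form of xI - A over ℚ[x]) are x + 4, (x + 4)^2, each dividing the next. The characteristic polynomial is their product, (x + 4)^3.

The rational canonical form is the block-diagonal matrix of companion matrices C(f_i):
R = [[-4, 0, 0], [0, 0, -16], [0, 1, -8]].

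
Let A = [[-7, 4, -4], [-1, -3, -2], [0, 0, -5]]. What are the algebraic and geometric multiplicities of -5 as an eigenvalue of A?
algebraic multiplicity 3, geometric multiplicity 2

The characteristic polynomial is (x + 5)^3, so the factor x + 5 appears with exponent 3: the algebraic multiplicity is 3.

rank(A + 5I) = 1, so the eigenspace has dimension 3 - 1 = 2: the geometric multiplicity is 2.

Since 2 < 3, A is not diagonalizable.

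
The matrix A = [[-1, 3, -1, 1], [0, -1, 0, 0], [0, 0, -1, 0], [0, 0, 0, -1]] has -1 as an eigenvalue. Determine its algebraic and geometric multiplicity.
algebraic multiplicity 4, geometric multiplicity 3

The characteristic polynomial is (x + 1)^4, so the factor x + 1 appears with exponent 4: the algebraic multiplicity is 4.

rank(A + I) = 1, so the eigenspace has dimension 4 - 1 = 3: the geometric multiplicity is 3.

Since 3 < 4, A is not diagonalizable.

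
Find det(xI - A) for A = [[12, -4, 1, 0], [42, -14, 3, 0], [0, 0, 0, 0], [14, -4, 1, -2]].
xI - A = [[x - 12, 4, -1, 0], [-42, x + 14, -3, 0], [0, 0, x, 0], [-14, 4, -1, x + 2]].

Expanding det(xI - A) along the first row:
det(xI - A) = + (x - 12)·det([[x + 14, -3, 0], [0, x, 0], [4, -1, x + 2]]) - (4)·det([[-42, -3, 0], [0, x, 0], [-14, -1, x + 2]]) + (-1)·det([[-42, x + 14, 0], [0, 0, 0], [-14, 4, x + 2]]) - (0)·det([[-42, x + 14, -3], [0, 0, x], [-14, 4, -1]]).

Evaluating gives χ_A(x) = x^4 + 4x^3 + 4x^2 = x^2(x + 2)^2.

χ_A(x) = x^2(x + 2)^2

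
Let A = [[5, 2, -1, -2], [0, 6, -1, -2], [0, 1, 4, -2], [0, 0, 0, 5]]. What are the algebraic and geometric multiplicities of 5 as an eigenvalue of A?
The characteristic polynomial is (x - 5)^4, so the factor x - 5 appears with exponent 4: the algebraic multiplicity is 4.

rank(A - 5I) = 2, so the eigenspace has dimension 4 - 2 = 2: the geometric multiplicity is 2.

Since 2 < 4, A is not diagonalizable.

algebraic multiplicity 4, geometric multiplicity 2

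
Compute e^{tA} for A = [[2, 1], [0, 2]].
e^{tA} = [[e^{2*t}, t*e^{2*t}], [0, e^{2*t}]]

A has Jordan form J = [[2, 1], [0, 2]] with A = PJP^{-1}, so e^{tA} = P e^{tJ} P^{-1}.

For a Jordan block J_k(λ), e^{tJ_k(λ)} = e^{λt} · (I + tN + t^2 N^2/2! + ... + t^{k-1} N^{k-1}/(k-1)!) where N is the nilpotent superdiagonal part.

Assembling the blocks and conjugating back gives the entries of e^{tA} as shown above.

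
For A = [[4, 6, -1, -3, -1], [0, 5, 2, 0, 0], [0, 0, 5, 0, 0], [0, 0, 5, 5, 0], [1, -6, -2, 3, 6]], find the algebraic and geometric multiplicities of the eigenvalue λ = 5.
The characteristic polynomial is (x - 5)^5, so the factor x - 5 appears with exponent 5: the algebraic multiplicity is 5.

rank(A - 5I) = 2, so the eigenspace has dimension 5 - 2 = 3: the geometric multiplicity is 3.

Since 3 < 5, A is not diagonalizable.

algebraic multiplicity 5, geometric multiplicity 3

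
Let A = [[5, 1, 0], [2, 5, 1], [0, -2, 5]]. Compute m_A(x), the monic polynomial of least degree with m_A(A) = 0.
The characteristic polynomial factors as (x - 5)^3. The minimal polynomial is ∏(x - λ)^{k_λ} where k_λ is the size of the largest Jordan block at λ.

For λ = 5: rank(A - 5I) = 2, and the largest Jordan block has size 3 (the smallest k with rank((A - 5I)^k) = rank((A - 5I)^(k+1))).

So m_A(x) = (x - 5)^3.

m_A(x) = (x - 5)^3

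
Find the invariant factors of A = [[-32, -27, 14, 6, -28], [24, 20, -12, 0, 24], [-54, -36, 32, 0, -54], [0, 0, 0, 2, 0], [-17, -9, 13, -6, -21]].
x - 2, (x - 5)(x - 2)(x + 4)^2

The Jordan structure of A has elementary divisors (x + 4)^2, (x - 2), (x - 2), (x - 5). Arranging the block sizes at each eigenvalue in decreasing order and taking row products gives the invariant factors.

Invariant factors (smallest first, each dividing the next): x - 2, (x - 5)(x - 2)(x + 4)^2.

Check: the last factor (x - 5)(x - 2)(x + 4)^2 is the minimal polynomial, and the product (x - 5)(x - 2)^2(x + 4)^2 is the characteristic polynomial.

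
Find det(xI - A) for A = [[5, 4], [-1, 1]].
xI - A = [[x - 5, -4], [1, x - 1]].

Expanding det(xI - A) along the first row:
det(xI - A) = + (x - 5)·det([[x - 1]]) - (-4)·det([[1]]).

Evaluating gives χ_A(x) = x^2 - 6x + 9 = (x - 3)^2.

χ_A(x) = (x - 3)^2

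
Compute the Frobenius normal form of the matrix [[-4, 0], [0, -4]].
The invariant factors of A (the non-unit diagonal entries of the Smith normal form of xI - A over ℚ[x]) are x + 4, x + 4, each dividing the next. The characteristic polynomial is their product, (x + 4)^2.

The rational canonical form is the block-diagonal matrix of companion matrices C(f_i):
R = [[-4, 0], [0, -4]].

R = [[-4, 0], [0, -4]]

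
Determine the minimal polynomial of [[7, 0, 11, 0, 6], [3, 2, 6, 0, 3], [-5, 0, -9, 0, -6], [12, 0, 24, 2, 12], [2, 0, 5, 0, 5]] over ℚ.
m_A(x) = (x - 2)^2(x + 1)

The characteristic polynomial factors as (x - 2)^4(x + 1). The minimal polynomial is ∏(x - λ)^{k_λ} where k_λ is the size of the largest Jordan block at λ.

For λ = -1: rank(A + I) = 4, and the largest Jordan block has size 1 (the smallest k with rank((A + I)^k) = rank((A + I)^(k+1))).
For λ = 2: rank(A - 2I) = 2, and the largest Jordan block has size 2 (the smallest k with rank((A - 2I)^k) = rank((A - 2I)^(k+1))).

So m_A(x) = (x - 2)^2(x + 1).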